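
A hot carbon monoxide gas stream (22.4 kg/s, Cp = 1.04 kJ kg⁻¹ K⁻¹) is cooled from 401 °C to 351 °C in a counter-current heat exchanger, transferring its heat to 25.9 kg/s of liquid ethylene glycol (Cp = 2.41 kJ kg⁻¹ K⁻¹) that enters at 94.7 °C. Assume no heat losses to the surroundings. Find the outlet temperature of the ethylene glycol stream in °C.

T_c,out = 113 °C

Heat released by hot stream: Q = 22.4 × 1.04 × (401 − 351) = 1164.8 kJ/s
Energy balance on cold side (adiabatic exchanger): Q = ṁ_c·Cp_c·(T_c,out − T_c,in)
T_c,out = 94.7 + 1164.8/(25.9 × 2.41) = 113.36 °C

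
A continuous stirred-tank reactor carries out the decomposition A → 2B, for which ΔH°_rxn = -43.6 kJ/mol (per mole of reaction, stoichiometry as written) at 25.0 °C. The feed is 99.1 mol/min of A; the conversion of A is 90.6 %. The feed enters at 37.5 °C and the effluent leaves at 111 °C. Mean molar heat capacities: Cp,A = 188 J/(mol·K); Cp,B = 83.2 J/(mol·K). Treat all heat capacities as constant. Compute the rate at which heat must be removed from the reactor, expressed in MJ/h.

Extent of reaction ξ = 0.906 × 99.1 = 89.785 mol/min
Reaction term: ξ·ΔH°_rxn = 89.785 × -43.6 = -3914.6 kJ/min
Sensible, feed 37.5→25 °C: -232.88 kJ/min
Outlet flows (mol/min): A 9.3154, B 179.57
Sensible, products 25→111 °C: 1435.5 kJ/min
Q = ΔH = -2712 kJ/min = -45.2 kW
Heat removed = 162.72 MJ/h

Q_out = 163 MJ/h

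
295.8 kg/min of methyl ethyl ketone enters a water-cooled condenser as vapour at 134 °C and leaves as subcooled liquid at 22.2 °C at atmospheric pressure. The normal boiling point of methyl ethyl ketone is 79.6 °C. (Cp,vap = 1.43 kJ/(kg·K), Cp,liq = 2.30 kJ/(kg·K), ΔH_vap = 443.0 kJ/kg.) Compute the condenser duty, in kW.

Q_c = 3220 kW

vapour 134→79.6 °C: -77.792 kJ/kg
condensation at 79.6 °C: -443 kJ/kg
liquid 79.6→22.2 °C: -132.02 kJ/kg
Δh = -77.792 + -443 + -132.02 = -652.81 kJ/kg
Q = ṁ·Δh = 295.8 kg/min × -652.81 kJ/kg = -193100 kJ/min
|Q| = 3218.4 kW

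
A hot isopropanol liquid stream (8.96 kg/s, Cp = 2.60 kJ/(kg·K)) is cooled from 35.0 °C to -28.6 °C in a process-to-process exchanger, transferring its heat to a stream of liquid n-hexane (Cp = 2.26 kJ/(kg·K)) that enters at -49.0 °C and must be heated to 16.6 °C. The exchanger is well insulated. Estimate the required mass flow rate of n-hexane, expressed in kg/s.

ṁ_c = 9.99 kg/s

Heat released by hot stream: Q = 8.96 × 2.60 × (35.0 − -28.6) = 1481.6 kJ/s
Energy balance on cold side (adiabatic exchanger): Q = ṁ_c·Cp_c·(T_c,out − T_c,in)
ṁ_c = 1481.6 / [2.26 × (16.6 − -49.0)] = 9.9937 kg/s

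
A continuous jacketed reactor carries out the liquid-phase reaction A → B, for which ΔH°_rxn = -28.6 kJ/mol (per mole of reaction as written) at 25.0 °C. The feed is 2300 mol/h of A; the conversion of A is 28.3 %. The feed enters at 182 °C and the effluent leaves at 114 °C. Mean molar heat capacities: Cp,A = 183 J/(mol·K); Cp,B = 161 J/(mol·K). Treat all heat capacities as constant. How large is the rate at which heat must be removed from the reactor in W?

Q_out = 13500 W

Extent of reaction ξ = 0.283 × 2300 = 650.9 mol/h
Reaction term: ξ·ΔH°_rxn = 650.9 × -28.6 = -18616 kJ/h
Sensible, feed 182→25 °C: -66081 kJ/h
Outlet flows (mol/h): A 1649.1, B 650.9
Sensible, products 25→114 °C: 36186 kJ/h
Q = ΔH = -48511 kJ/h = -13.475 kW
Heat removed = 13475 W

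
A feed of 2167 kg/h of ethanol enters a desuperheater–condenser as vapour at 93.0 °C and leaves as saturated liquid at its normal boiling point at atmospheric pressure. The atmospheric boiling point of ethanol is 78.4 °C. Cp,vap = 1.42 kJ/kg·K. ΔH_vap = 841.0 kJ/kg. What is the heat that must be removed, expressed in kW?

vapour 93.0→78.4 °C: -20.732 kJ/kg
condensation at 78.4 °C: -841 kJ/kg
Δh = -20.732 + -841 = -861.73 kJ/kg
Q = ṁ·Δh = 2167 kg/h × -861.73 kJ/kg = -1.8674e+06 kJ/h
|Q| = 518.71 kW

Q_c = 519 kW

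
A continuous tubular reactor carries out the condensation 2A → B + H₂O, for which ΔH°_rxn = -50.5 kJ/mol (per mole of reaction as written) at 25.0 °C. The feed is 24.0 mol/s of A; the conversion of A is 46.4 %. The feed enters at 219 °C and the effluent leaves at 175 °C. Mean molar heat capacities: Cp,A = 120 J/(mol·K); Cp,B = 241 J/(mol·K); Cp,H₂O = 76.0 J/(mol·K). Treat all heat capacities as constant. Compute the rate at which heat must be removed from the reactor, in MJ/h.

Extent of reaction ξ = 0.464 × 24.0 / 2 = 5.568 mol/s
Reaction term: ξ·ΔH°_rxn = 5.568 × -50.5 = -281.18 kJ/s
Sensible, feed 219→25 °C: -558.72 kJ/s
Outlet flows (mol/s): A 12.864, B 5.568, H₂O 5.568
Sensible, products 25→175 °C: 496.31 kJ/s
Q = ΔH = -343.59 kJ/s = -343.59 kW
Heat removed = 1236.9 MJ/h

Q_out = 1240 MJ/h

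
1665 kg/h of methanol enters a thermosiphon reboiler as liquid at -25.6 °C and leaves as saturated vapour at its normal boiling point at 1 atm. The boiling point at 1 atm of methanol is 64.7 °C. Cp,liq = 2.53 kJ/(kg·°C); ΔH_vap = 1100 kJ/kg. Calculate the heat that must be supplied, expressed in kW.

Q = 614 kW

liquid -25.6→64.7 °C: 228.46 kJ/kg
vaporisation at 64.7 °C: 1100 kJ/kg
Δh = 228.46 + 1100 = 1328.5 kJ/kg
Q = ṁ·Δh = 1665 kg/h × 1328.5 kJ/kg = 2.2119e+06 kJ/h
|Q| = 614.41 kW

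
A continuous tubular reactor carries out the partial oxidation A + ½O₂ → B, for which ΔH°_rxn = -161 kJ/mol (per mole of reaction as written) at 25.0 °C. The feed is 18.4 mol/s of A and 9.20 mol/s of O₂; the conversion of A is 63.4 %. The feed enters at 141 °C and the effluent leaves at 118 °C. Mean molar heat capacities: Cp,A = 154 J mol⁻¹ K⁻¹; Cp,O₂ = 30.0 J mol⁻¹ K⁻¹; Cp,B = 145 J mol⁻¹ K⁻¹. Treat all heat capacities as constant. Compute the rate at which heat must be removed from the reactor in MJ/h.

Extent of reaction ξ = 0.634 × 18.4 = 11.666 mol/s
Reaction term: ξ·ΔH°_rxn = 11.666 × -161 = -1878.2 kJ/s
Sensible, feed 141→25 °C: -360.71 kJ/s
Outlet flows (mol/s): A 6.7344, O₂ 3.3672, B 11.666
Sensible, products 25→118 °C: 263.16 kJ/s
Q = ΔH = -1975.7 kJ/s = -1975.7 kW
Heat removed = 7112.6 MJ/h

Q_out = 7110 MJ/h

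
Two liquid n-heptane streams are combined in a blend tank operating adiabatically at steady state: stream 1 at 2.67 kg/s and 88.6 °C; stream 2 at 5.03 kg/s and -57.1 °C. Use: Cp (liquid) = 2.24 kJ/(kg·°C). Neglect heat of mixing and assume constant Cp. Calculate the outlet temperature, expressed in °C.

Energy balance with Q = 0: Σ ṁᵢCp,ᵢ(T_out − Tᵢ) = 0
T_out = Σ ṁᵢCp,ᵢTᵢ / Σ ṁᵢCp,ᵢ
      = -113.46 / 17.248 = -6.5781 °C

T_out = -6.58 °C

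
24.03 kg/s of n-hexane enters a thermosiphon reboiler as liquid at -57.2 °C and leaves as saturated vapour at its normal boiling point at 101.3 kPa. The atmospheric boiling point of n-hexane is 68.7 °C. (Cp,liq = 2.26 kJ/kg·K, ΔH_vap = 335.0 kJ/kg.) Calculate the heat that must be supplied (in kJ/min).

Q = 893000 kJ/min

liquid -57.2→68.7 °C: 284.53 kJ/kg
vaporisation at 68.7 °C: 335 kJ/kg
Δh = 284.53 + 335 = 619.53 kJ/kg
Q = ṁ·Δh = 24.03 kg/s × 619.53 kJ/kg = 14887 kJ/s
|Q| = 14887 kW = 893240 kJ/min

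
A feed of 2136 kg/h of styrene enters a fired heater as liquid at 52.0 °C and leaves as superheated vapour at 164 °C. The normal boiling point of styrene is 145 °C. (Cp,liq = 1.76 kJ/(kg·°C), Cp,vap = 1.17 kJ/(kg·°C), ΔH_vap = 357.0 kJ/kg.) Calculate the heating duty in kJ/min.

Q = 19300 kJ/min

liquid 52.0→145 °C: 163.68 kJ/kg
vaporisation at 145 °C: 357 kJ/kg
vapour 145→164 °C: 22.23 kJ/kg
Δh = 163.68 + 357 + 22.23 = 542.91 kJ/kg
Q = ṁ·Δh = 2136 kg/h × 542.91 kJ/kg = 1.1597e+06 kJ/h
|Q| = 322.13 kW = 19328 kJ/min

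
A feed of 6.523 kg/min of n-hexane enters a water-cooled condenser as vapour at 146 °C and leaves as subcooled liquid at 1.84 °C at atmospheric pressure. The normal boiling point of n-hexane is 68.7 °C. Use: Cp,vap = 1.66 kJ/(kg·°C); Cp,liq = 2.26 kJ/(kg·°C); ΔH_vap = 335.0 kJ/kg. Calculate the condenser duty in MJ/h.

vapour 146→68.7 °C: -128.32 kJ/kg
condensation at 68.7 °C: -335 kJ/kg
liquid 68.7→1.84 °C: -151.1 kJ/kg
Δh = -128.32 + -335 + -151.1 = -614.42 kJ/kg
Q = ṁ·Δh = 6.523 kg/min × -614.42 kJ/kg = -4007.9 kJ/min
|Q| = 66.798 kW = 240.47 MJ/h

Q_c = 240 MJ/h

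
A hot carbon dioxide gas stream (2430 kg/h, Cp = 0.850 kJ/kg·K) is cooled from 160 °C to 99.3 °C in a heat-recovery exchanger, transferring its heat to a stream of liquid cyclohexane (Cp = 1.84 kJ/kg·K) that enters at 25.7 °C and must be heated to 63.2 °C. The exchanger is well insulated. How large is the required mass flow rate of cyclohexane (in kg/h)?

Heat released by hot stream: Q = 2430 × 0.850 × (160 − 99.3) = 125380 kJ/h
Energy balance on cold side (adiabatic exchanger): Q = ṁ_c·Cp_c·(T_c,out − T_c,in)
ṁ_c = 125380 / [1.84 × (63.2 − 25.7)] = 1817 kg/h

ṁ_c = 1820 kg/h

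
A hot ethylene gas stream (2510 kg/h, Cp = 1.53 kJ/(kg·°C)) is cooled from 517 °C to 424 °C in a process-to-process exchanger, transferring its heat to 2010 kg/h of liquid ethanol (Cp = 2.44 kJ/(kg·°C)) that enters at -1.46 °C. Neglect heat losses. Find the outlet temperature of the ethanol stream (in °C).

Heat released by hot stream: Q = 2510 × 1.53 × (517 − 424) = 357150 kJ/h
Energy balance on cold side (adiabatic exchanger): Q = ṁ_c·Cp_c·(T_c,out − T_c,in)
T_c,out = -1.46 + 357150/(2010 × 2.44) = 71.362 °C

T_c,out = 71.4 °C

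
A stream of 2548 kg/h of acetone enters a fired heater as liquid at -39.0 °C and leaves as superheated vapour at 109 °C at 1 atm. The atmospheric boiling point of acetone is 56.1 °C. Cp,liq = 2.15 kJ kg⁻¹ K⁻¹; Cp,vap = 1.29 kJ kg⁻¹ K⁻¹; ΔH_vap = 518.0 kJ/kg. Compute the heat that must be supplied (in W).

Q = 560000 W

liquid -39.0→56.1 °C: 204.46 kJ/kg
vaporisation at 56.1 °C: 518 kJ/kg
vapour 56.1→109 °C: 68.241 kJ/kg
Δh = 204.46 + 518 + 68.241 = 790.71 kJ/kg
Q = ṁ·Δh = 2548 kg/h × 790.71 kJ/kg = 2.0147e+06 kJ/h
|Q| = 559.64 kW = 559640 W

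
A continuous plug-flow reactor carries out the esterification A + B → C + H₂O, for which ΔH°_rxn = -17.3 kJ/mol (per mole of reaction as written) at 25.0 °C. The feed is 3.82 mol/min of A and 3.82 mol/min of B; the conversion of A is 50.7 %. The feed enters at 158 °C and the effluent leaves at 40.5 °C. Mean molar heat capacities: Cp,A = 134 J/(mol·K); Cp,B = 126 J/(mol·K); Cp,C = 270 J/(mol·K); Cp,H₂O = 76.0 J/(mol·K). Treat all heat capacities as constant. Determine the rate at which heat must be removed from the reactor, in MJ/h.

Extent of reaction ξ = 0.507 × 3.82 = 1.9367 mol/min
Reaction term: ξ·ΔH°_rxn = 1.9367 × -17.3 = -33.506 kJ/min
Sensible, feed 158→25 °C: -132.1 kJ/min
Outlet flows (mol/min): A 1.8833, B 1.8833, C 1.9367, H₂O 1.9367
Sensible, products 25→40.5 °C: 17.976 kJ/min
Q = ΔH = -147.62 kJ/min = -2.4604 kW
Heat removed = 8.8575 MJ/h

Q_out = 8.86 MJ/h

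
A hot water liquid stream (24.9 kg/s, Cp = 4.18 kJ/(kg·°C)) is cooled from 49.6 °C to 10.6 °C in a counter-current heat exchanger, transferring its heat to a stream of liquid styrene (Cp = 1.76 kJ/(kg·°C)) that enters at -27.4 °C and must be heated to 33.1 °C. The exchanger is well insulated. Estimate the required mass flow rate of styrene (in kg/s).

Heat released by hot stream: Q = 24.9 × 4.18 × (49.6 − 10.6) = 4059.2 kJ/s
Energy balance on cold side (adiabatic exchanger): Q = ṁ_c·Cp_c·(T_c,out − T_c,in)
ṁ_c = 4059.2 / [1.76 × (33.1 − -27.4)] = 38.122 kg/s

ṁ_c = 38.1 kg/s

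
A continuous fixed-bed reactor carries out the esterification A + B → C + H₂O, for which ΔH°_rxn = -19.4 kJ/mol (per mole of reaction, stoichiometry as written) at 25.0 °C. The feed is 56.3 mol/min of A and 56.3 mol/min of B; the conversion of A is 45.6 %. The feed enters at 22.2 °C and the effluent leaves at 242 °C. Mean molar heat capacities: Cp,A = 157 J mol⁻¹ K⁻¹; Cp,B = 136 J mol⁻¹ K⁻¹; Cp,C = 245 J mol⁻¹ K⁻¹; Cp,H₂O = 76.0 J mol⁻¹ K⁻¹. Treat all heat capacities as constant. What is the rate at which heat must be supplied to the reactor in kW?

Q_in = 54.7 kW

Extent of reaction ξ = 0.456 × 56.3 = 25.673 mol/min
Reaction term: ξ·ΔH°_rxn = 25.673 × -19.4 = -498.05 kJ/min
Sensible, feed 22.2→25 °C: 46.189 kJ/min
Outlet flows (mol/min): A 30.627, B 30.627, C 25.673, H₂O 25.673
Sensible, products 25→242 °C: 3735.6 kJ/min
Q = ΔH = 3283.7 kJ/min = 54.729 kW
Heat supplied = 54.729 kW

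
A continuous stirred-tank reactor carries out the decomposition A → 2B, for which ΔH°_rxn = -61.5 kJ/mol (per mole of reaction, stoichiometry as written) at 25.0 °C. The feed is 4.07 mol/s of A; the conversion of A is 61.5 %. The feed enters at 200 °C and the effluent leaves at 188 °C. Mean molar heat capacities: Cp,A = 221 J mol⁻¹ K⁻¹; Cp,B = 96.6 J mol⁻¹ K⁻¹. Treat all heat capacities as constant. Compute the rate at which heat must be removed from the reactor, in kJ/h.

Extent of reaction ξ = 0.615 × 4.07 = 2.503 mol/s
Reaction term: ξ·ΔH°_rxn = 2.503 × -61.5 = -153.94 kJ/s
Sensible, feed 200→25 °C: -157.41 kJ/s
Outlet flows (mol/s): A 1.567, B 5.0061
Sensible, products 25→188 °C: 135.27 kJ/s
Q = ΔH = -176.07 kJ/s = -176.07 kW
Heat removed = 633860 kJ/h

Q_out = 634000 kJ/h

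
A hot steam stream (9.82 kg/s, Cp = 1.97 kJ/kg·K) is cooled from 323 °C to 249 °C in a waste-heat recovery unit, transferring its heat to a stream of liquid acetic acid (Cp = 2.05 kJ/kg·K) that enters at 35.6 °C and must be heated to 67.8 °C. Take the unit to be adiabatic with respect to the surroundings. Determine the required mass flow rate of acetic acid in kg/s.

ṁ_c = 21.7 kg/s

Heat released by hot stream: Q = 9.82 × 1.97 × (323 − 249) = 1431.6 kJ/s
Energy balance on cold side (adiabatic exchanger): Q = ṁ_c·Cp_c·(T_c,out − T_c,in)
ṁ_c = 1431.6 / [2.05 × (67.8 − 35.6)] = 21.687 kg/s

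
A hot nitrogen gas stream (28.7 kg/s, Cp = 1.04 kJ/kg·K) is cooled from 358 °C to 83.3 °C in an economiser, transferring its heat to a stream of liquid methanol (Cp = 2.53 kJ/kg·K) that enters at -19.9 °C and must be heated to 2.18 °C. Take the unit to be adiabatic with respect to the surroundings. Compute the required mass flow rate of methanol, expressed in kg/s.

ṁ_c = 147 kg/s

Heat released by hot stream: Q = 28.7 × 1.04 × (358 − 83.3) = 8199.2 kJ/s
Energy balance on cold side (adiabatic exchanger): Q = ṁ_c·Cp_c·(T_c,out − T_c,in)
ṁ_c = 8199.2 / [2.53 × (2.18 − -19.9)] = 146.78 kg/s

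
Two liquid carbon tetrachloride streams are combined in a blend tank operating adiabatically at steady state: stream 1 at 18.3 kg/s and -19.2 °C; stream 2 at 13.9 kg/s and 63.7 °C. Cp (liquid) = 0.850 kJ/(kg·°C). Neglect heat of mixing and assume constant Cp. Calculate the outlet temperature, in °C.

T_out = 16.6 °C

Energy balance with Q = 0: Σ ṁᵢCp,ᵢ(T_out − Tᵢ) = 0
Σ ṁᵢCp,ᵢTᵢ = 18.3×0.850×-19.2 + 13.9×0.850×63.7 = 453.96
Σ ṁᵢCp,ᵢ = 18.3×0.850 + 13.9×0.850 = 27.37
T_out = 453.96 / 27.37 = 16.586 °C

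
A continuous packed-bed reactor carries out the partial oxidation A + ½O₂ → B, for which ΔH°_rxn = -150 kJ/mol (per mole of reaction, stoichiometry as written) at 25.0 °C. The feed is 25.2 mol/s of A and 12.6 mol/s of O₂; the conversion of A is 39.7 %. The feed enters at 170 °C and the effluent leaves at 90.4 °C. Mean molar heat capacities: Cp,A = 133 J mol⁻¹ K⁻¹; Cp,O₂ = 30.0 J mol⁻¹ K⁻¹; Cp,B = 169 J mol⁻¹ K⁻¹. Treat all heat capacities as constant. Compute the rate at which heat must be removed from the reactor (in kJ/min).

Q_out = 107000 kJ/min

Extent of reaction ξ = 0.397 × 25.2 = 10.004 mol/s
Reaction term: ξ·ΔH°_rxn = 10.004 × -150 = -1500.7 kJ/s
Sensible, feed 170→25 °C: -540.79 kJ/s
Outlet flows (mol/s): A 15.196, O₂ 7.5978, B 10.004
Sensible, products 25→90.4 °C: 257.66 kJ/s
Q = ΔH = -1783.8 kJ/s = -1783.8 kW
Heat removed = 107030 kJ/min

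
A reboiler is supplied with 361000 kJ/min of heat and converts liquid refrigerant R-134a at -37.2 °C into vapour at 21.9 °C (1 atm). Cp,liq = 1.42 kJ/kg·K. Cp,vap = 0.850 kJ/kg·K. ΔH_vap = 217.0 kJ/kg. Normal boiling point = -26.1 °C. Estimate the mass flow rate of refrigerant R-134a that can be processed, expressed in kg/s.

ṁ = 22.0 kg/s

Δh = 1.42×(-26.1−-37.2) + 217.0 + 0.850×(21.9−-26.1) = 273.56 kJ/kg
Q = 361000 kJ/min = 6016.7 kJ/s = 6016.7 kJ/s
ṁ = Q/Δh = 6016.7 / 273.56 = 21.994 kg/s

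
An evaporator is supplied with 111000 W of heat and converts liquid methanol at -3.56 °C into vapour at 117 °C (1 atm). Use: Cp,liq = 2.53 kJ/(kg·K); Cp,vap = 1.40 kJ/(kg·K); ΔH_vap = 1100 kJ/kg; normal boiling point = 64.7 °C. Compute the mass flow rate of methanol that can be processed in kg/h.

Δh = 2.53×(64.7−-3.56) + 1100 + 1.40×(117−64.7) = 1345.9 kJ/kg
Q = 111000 W = 111 kJ/s = 399600 kJ/h
ṁ = Q/Δh = 399600 / 1345.9 = 296.9 kg/h

ṁ = 297 kg/h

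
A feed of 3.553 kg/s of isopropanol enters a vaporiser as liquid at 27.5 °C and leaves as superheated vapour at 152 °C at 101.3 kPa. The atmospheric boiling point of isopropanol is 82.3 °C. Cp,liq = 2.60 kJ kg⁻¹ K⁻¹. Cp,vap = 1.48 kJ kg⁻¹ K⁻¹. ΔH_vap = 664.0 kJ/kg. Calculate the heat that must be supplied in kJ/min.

liquid 27.5→82.3 °C: 142.48 kJ/kg
vaporisation at 82.3 °C: 664 kJ/kg
vapour 82.3→152 °C: 103.16 kJ/kg
Δh = 142.48 + 664 + 103.16 = 909.64 kJ/kg
Q = ṁ·Δh = 3.553 kg/s × 909.64 kJ/kg = 3231.9 kJ/s
|Q| = 3231.9 kW = 193920 kJ/min

Q = 194000 kJ/min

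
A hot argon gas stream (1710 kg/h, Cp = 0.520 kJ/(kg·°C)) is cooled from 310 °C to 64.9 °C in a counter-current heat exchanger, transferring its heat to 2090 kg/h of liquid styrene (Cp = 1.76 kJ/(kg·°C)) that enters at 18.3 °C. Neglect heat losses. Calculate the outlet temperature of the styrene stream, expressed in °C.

Heat released by hot stream: Q = 1710 × 0.520 × (310 − 64.9) = 217940 kJ/h
Energy balance on cold side (adiabatic exchanger): Q = ṁ_c·Cp_c·(T_c,out − T_c,in)
T_c,out = 18.3 + 217940/(2090 × 1.76) = 77.549 °C

T_c,out = 77.5 °C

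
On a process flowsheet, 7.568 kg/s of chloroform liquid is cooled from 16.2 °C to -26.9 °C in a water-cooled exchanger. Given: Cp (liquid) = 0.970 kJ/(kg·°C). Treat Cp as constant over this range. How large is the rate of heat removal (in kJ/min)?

Q = ṁ·Cp·ΔT = 7.568 × 0.970 × (-26.9 − 16.2) = -316.4 kJ/s
Cooling duty = 18984 kJ/min

Q_c = 19000 kJ/min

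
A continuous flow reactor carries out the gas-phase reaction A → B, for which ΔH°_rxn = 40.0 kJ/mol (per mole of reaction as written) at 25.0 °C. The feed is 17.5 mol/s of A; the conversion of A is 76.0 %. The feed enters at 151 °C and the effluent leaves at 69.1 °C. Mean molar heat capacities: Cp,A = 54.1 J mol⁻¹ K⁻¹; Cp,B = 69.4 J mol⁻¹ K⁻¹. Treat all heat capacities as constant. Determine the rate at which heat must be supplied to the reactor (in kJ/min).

Extent of reaction ξ = 0.760 × 17.5 = 13.3 mol/s
Reaction term: ξ·ΔH°_rxn = 13.3 × 40.0 = 532 kJ/s
Sensible, feed 151→25 °C: -119.29 kJ/s
Outlet flows (mol/s): A 4.2, B 13.3
Sensible, products 25→69.1 °C: 50.726 kJ/s
Q = ΔH = 463.44 kJ/s = 463.44 kW
Heat supplied = 27806 kJ/min

Q_in = 27800 kJ/min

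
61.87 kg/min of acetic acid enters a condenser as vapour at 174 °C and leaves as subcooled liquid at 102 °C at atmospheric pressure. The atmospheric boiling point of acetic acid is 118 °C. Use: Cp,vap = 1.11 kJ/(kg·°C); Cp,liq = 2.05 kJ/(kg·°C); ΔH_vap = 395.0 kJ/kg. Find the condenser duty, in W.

Q_c = 505000 W

vapour 174→118 °C: -62.16 kJ/kg
condensation at 118 °C: -395 kJ/kg
liquid 118→102 °C: -32.8 kJ/kg
Δh = -62.16 + -395 + -32.8 = -489.96 kJ/kg
Q = ṁ·Δh = 61.87 kg/min × -489.96 kJ/kg = -30314 kJ/min
|Q| = 505.23 kW = 505230 W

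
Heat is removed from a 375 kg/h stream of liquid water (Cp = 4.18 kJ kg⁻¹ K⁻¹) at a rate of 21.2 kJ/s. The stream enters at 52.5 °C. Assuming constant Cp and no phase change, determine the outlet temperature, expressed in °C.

Q = 21.2 kJ/s = 76320 kJ/h
ΔT = Q/(ṁ·Cp) = 76320/(375×4.18) = 48.689 K
T_out = 52.5 − 48.689 = 3.811 °C

T_out = 3.81 °C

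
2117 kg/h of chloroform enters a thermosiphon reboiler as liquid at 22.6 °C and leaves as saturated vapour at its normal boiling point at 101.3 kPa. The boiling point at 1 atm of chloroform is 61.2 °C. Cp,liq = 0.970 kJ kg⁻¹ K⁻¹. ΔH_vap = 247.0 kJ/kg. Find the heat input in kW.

Q = 167 kW

liquid 22.6→61.2 °C: 37.442 kJ/kg
vaporisation at 61.2 °C: 247 kJ/kg
Δh = 37.442 + 247 = 284.44 kJ/kg
Q = ṁ·Δh = 2117 kg/h × 284.44 kJ/kg = 602160 kJ/h
|Q| = 167.27 kW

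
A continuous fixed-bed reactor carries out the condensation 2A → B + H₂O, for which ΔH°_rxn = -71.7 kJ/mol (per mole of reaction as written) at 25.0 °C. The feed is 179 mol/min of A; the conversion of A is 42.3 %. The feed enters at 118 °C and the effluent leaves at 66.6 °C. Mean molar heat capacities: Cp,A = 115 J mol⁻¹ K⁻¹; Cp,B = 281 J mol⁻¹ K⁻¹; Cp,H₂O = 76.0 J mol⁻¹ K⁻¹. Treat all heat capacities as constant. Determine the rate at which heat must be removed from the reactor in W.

Q_out = 59500 W

Extent of reaction ξ = 0.423 × 179 / 2 = 37.858 mol/min
Reaction term: ξ·ΔH°_rxn = 37.858 × -71.7 = -2714.5 kJ/min
Sensible, feed 118→25 °C: -1914.4 kJ/min
Outlet flows (mol/min): A 103.28, B 37.858, H₂O 37.858
Sensible, products 25→66.6 °C: 1056.4 kJ/min
Q = ΔH = -3572.5 kJ/min = -59.542 kW
Heat removed = 59542 W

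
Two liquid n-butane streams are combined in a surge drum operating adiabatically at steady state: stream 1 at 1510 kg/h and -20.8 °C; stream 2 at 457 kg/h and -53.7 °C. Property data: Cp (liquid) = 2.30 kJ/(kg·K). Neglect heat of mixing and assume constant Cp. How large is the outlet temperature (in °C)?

T_out = -28.4 °C

Energy balance with Q = 0: Σ ṁᵢCp,ᵢ(T_out − Tᵢ) = 0
T_out = Σ ṁᵢCp,ᵢTᵢ / Σ ṁᵢCp,ᵢ
      = -128680 / 4524.1 = -28.444 °C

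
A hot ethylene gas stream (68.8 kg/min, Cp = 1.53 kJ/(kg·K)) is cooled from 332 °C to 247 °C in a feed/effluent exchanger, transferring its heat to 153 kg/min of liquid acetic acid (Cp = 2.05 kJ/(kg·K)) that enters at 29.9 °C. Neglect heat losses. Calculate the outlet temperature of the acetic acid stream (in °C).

T_c,out = 58.4 °C

Heat released by hot stream: Q = 68.8 × 1.53 × (332 − 247) = 8947.4 kJ/min
Energy balance on cold side (adiabatic exchanger): Q = ṁ_c·Cp_c·(T_c,out − T_c,in)
T_c,out = 29.9 + 8947.4/(153 × 2.05) = 58.427 °C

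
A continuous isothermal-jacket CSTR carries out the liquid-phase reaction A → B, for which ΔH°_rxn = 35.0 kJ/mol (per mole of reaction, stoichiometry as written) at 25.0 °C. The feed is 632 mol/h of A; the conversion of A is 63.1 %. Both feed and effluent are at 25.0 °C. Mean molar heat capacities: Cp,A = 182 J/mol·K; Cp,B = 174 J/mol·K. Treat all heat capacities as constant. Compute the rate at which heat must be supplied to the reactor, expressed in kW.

Extent of reaction ξ = 0.631 × 632 = 398.79 mol/h
Reaction term: ξ·ΔH°_rxn = 398.79 × 35.0 = 13958 kJ/h
Q = ΔH = 13958 kJ/h = 3.8771 kW
Heat supplied = 3.8771 kW

Q_in = 3.88 kW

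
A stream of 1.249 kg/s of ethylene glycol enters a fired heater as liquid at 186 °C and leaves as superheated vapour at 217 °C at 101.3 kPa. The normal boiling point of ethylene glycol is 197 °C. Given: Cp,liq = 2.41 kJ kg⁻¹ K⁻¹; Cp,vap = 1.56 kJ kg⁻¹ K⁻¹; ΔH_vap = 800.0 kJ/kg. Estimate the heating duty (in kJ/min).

Q = 64300 kJ/min

liquid 186→197 °C: 26.51 kJ/kg
vaporisation at 197 °C: 800 kJ/kg
vapour 197→217 °C: 31.2 kJ/kg
Δh = 26.51 + 800 + 31.2 = 857.71 kJ/kg
Q = ṁ·Δh = 1.249 kg/s × 857.71 kJ/kg = 1071.3 kJ/s
|Q| = 1071.3 kW = 64277 kJ/min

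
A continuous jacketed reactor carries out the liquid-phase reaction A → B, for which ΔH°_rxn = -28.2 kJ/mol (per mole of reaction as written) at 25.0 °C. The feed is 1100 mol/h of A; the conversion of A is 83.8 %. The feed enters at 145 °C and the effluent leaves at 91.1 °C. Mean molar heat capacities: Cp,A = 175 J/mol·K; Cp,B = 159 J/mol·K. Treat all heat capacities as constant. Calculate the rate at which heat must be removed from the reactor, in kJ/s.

Q_out = 10.4 kJ/s

Extent of reaction ξ = 0.838 × 1100 = 921.8 mol/h
Reaction term: ξ·ΔH°_rxn = 921.8 × -28.2 = -25995 kJ/h
Sensible, feed 145→25 °C: -23100 kJ/h
Outlet flows (mol/h): A 178.2, B 921.8
Sensible, products 25→91.1 °C: 11749 kJ/h
Q = ΔH = -37345 kJ/h = -10.374 kW
Heat removed = 10.374 kJ/s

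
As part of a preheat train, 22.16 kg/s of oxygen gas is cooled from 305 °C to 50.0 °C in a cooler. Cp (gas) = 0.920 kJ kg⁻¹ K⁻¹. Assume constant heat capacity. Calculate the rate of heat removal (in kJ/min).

Q_c = 312000 kJ/min

Q = ṁ·Cp·ΔT = 22.16 × 0.920 × (50.0 − 305) = -5198.7 kJ/s
Cooling duty = 311920 kJ/min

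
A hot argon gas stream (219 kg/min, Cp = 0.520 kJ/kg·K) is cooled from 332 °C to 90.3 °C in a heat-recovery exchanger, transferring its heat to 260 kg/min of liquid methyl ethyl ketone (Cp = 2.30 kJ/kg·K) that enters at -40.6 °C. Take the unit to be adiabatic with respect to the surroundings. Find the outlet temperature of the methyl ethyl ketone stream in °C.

T_c,out = 5.43 °C

Heat released by hot stream: Q = 219 × 0.520 × (332 − 90.3) = 27525 kJ/min
Energy balance on cold side (adiabatic exchanger): Q = ṁ_c·Cp_c·(T_c,out − T_c,in)
T_c,out = -40.6 + 27525/(260 × 2.30) = 5.4281 °C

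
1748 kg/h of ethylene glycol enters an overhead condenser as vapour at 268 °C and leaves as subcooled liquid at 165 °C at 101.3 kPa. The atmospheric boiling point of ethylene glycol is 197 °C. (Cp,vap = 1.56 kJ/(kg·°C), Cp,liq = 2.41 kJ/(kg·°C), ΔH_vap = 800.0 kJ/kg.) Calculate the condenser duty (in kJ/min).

vapour 268→197 °C: -110.76 kJ/kg
condensation at 197 °C: -800 kJ/kg
liquid 197→165 °C: -77.12 kJ/kg
Δh = -110.76 + -800 + -77.12 = -987.88 kJ/kg
Q = ṁ·Δh = 1748 kg/h × -987.88 kJ/kg = -1.7268e+06 kJ/h
|Q| = 479.67 kW = 28780 kJ/min

Q_c = 28800 kJ/min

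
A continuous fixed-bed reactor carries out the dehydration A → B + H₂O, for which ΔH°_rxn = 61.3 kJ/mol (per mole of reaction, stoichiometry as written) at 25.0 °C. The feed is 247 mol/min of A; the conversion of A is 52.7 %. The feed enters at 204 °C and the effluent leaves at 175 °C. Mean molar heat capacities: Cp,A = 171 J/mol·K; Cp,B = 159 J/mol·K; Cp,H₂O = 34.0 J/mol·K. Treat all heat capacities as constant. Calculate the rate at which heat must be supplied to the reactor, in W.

Extent of reaction ξ = 0.527 × 247 = 130.17 mol/min
Reaction term: ξ·ΔH°_rxn = 130.17 × 61.3 = 7979.4 kJ/min
Sensible, feed 204→25 °C: -7560.4 kJ/min
Outlet flows (mol/min): A 116.83, B 130.17, H₂O 130.17
Sensible, products 25→175 °C: 6765.1 kJ/min
Q = ΔH = 7184 kJ/min = 119.73 kW
Heat supplied = 119730 W

Q_in = 120000 W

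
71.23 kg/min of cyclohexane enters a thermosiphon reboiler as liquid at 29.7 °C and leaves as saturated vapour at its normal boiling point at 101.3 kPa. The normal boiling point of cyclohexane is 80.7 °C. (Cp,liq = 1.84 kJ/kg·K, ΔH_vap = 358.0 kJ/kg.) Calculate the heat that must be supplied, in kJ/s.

Q = 536 kJ/s

liquid 29.7→80.7 °C: 93.84 kJ/kg
vaporisation at 80.7 °C: 358 kJ/kg
Δh = 93.84 + 358 = 451.84 kJ/kg
Q = ṁ·Δh = 71.23 kg/min × 451.84 kJ/kg = 32185 kJ/min
|Q| = 536.41 kW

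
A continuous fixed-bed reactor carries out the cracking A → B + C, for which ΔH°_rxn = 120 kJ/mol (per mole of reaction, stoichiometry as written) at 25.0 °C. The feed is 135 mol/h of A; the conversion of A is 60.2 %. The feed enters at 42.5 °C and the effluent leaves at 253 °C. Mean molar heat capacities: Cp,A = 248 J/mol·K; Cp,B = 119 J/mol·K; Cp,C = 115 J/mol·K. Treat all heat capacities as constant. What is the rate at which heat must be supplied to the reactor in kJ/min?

Extent of reaction ξ = 0.602 × 135 = 81.27 mol/h
Reaction term: ξ·ΔH°_rxn = 81.27 × 120 = 9752.4 kJ/h
Sensible, feed 42.5→25 °C: -585.9 kJ/h
Outlet flows (mol/h): A 53.73, B 81.27, C 81.27
Sensible, products 25→253 °C: 7374 kJ/h
Q = ΔH = 16541 kJ/h = 4.5946 kW
Heat supplied = 275.68 kJ/min

Q_in = 276 kJ/min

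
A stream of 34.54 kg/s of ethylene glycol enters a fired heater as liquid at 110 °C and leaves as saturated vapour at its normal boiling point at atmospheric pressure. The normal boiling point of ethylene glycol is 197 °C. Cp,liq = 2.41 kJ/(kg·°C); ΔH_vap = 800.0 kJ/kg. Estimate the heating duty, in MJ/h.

liquid 110→197 °C: 209.67 kJ/kg
vaporisation at 197 °C: 800 kJ/kg
Δh = 209.67 + 800 = 1009.7 kJ/kg
Q = ṁ·Δh = 34.54 kg/s × 1009.7 kJ/kg = 34874 kJ/s
|Q| = 34874 kW = 125550 MJ/h

Q = 126000 MJ/h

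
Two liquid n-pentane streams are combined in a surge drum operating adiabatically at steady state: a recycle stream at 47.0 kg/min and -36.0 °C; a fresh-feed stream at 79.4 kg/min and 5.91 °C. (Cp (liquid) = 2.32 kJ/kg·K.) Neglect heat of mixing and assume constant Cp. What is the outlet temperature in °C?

No heat crosses the boundary, so H_out = H_in.
Σ ṁᵢCp,ᵢTᵢ = 47.0×2.32×-36.0 + 79.4×2.32×5.91 = -2836.8
Σ ṁᵢCp,ᵢ = 47.0×2.32 + 79.4×2.32 = 293.25
T_out = -2836.8 / 293.25 = -9.6736 °C

T_out = -9.67 °C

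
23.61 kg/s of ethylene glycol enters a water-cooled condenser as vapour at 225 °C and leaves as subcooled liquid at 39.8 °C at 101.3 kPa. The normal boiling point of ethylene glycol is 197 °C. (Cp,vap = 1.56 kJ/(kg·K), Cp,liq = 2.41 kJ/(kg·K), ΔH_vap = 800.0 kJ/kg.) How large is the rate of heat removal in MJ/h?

Q_c = 104000 MJ/h

vapour 225→197 °C: -43.68 kJ/kg
condensation at 197 °C: -800 kJ/kg
liquid 197→39.8 °C: -378.85 kJ/kg
Δh = -43.68 + -800 + -378.85 = -1222.5 kJ/kg
Q = ṁ·Δh = 23.61 kg/s × -1222.5 kJ/kg = -28864 kJ/s
|Q| = 28864 kW = 103910 MJ/h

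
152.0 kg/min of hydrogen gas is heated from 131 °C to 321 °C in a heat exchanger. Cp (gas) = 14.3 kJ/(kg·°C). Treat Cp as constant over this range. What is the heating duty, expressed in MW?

Q = ṁ·Cp·ΔT = 152.0 × 14.3 × (321 − 131) = 412980 kJ/min
Converting: 412980 / 60 s = 6883.1 kW
Heating duty = 6.8831 MW

Q = 6.88 MW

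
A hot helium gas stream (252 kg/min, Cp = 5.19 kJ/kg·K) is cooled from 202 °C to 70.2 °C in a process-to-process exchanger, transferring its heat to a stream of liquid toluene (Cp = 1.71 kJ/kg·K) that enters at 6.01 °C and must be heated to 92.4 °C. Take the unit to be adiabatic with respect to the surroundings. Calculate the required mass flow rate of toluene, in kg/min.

Heat released by hot stream: Q = 252 × 5.19 × (202 − 70.2) = 172380 kJ/min
Energy balance on cold side (adiabatic exchanger): Q = ṁ_c·Cp_c·(T_c,out − T_c,in)
ṁ_c = 172380 / [1.71 × (92.4 − 6.01)] = 1166.9 kg/min

ṁ_c = 1170 kg/min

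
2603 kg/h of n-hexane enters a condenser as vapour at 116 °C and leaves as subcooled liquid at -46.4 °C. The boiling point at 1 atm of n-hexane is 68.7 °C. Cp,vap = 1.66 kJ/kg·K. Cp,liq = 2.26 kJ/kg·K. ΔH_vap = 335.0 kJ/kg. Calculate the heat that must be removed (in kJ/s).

vapour 116→68.7 °C: -78.518 kJ/kg
condensation at 68.7 °C: -335 kJ/kg
liquid 68.7→-46.4 °C: -260.13 kJ/kg
Δh = -78.518 + -335 + -260.13 = -673.64 kJ/kg
Q = ṁ·Δh = 2603 kg/h × -673.64 kJ/kg = -1.7535e+06 kJ/h
|Q| = 487.08 kW

Q_c = 487 kJ/s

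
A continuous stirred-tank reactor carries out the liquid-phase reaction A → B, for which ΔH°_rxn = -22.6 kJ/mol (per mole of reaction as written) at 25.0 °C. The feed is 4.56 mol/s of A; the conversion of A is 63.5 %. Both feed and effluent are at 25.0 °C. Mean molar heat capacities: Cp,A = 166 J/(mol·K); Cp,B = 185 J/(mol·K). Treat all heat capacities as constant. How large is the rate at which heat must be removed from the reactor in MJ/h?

Extent of reaction ξ = 0.635 × 4.56 = 2.8956 mol/s
Reaction term: ξ·ΔH°_rxn = 2.8956 × -22.6 = -65.441 kJ/s
Q = ΔH = -65.441 kJ/s = -65.441 kW
Heat removed = 235.59 MJ/h

Q_out = 236 MJ/h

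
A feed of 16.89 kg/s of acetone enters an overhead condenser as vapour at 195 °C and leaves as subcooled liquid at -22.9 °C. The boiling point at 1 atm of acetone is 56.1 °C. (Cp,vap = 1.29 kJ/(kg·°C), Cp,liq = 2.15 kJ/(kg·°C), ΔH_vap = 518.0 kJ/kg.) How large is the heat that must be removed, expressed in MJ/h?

vapour 195→56.1 °C: -179.18 kJ/kg
condensation at 56.1 °C: -518 kJ/kg
liquid 56.1→-22.9 °C: -169.85 kJ/kg
Δh = -179.18 + -518 + -169.85 = -867.03 kJ/kg
Q = ṁ·Δh = 16.89 kg/s × -867.03 kJ/kg = -14644 kJ/s
|Q| = 14644 kW = 52719 MJ/h

Q_c = 52700 MJ/h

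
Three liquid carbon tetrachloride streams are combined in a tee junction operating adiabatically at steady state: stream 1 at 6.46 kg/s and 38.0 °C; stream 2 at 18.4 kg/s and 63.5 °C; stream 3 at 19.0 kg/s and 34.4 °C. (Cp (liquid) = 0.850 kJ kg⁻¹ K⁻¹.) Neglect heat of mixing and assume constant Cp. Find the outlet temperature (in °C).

T_out = 47.1 °C

Energy balance with Q = 0: Σ ṁᵢCp,ᵢ(T_out − Tᵢ) = 0
Σ ṁᵢCp,ᵢTᵢ = 6.46×0.850×38.0 + 18.4×0.850×63.5 + 19.0×0.850×34.4 = 1757.4
Σ ṁᵢCp,ᵢ = 6.46×0.850 + 18.4×0.850 + 19.0×0.850 = 37.281
T_out = 1757.4 / 37.281 = 47.138 °C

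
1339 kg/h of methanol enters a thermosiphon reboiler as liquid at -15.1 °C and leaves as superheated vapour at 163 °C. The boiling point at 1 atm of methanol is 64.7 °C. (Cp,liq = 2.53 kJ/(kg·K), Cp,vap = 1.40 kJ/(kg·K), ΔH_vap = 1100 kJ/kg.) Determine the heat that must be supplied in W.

Q = 535000 W

liquid -15.1→64.7 °C: 201.89 kJ/kg
vaporisation at 64.7 °C: 1100 kJ/kg
vapour 64.7→163 °C: 137.62 kJ/kg
Δh = 201.89 + 1100 + 137.62 = 1439.5 kJ/kg
Q = ṁ·Δh = 1339 kg/h × 1439.5 kJ/kg = 1.9275e+06 kJ/h
|Q| = 535.42 kW = 535420 W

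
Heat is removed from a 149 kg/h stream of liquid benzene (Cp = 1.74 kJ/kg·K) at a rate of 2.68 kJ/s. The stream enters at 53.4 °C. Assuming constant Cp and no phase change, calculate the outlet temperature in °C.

T_out = 16.2 °C

Q = 2.68 kJ/s = 9648 kJ/h
ΔT = Q/(ṁ·Cp) = 9648/(149×1.74) = 37.214 K
T_out = 53.4 − 37.214 = 16.186 °C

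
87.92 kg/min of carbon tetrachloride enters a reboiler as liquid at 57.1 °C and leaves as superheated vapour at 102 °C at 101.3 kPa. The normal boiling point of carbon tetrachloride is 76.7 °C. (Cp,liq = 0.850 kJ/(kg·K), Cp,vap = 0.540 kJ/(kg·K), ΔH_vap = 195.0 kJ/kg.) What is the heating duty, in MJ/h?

Q = 1190 MJ/h

liquid 57.1→76.7 °C: 16.66 kJ/kg
vaporisation at 76.7 °C: 195 kJ/kg
vapour 76.7→102 °C: 13.662 kJ/kg
Δh = 16.66 + 195 + 13.662 = 225.32 kJ/kg
Q = ṁ·Δh = 87.92 kg/min × 225.32 kJ/kg = 19810 kJ/min
|Q| = 330.17 kW = 1188.6 MJ/h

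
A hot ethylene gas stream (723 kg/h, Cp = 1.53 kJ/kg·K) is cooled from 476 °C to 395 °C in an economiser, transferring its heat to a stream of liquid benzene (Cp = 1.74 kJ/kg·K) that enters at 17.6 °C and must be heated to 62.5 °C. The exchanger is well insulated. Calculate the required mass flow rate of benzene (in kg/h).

Heat released by hot stream: Q = 723 × 1.53 × (476 − 395) = 89601 kJ/h
Energy balance on cold side (adiabatic exchanger): Q = ṁ_c·Cp_c·(T_c,out − T_c,in)
ṁ_c = 89601 / [1.74 × (62.5 − 17.6)] = 1146.9 kg/h

ṁ_c = 1150 kg/h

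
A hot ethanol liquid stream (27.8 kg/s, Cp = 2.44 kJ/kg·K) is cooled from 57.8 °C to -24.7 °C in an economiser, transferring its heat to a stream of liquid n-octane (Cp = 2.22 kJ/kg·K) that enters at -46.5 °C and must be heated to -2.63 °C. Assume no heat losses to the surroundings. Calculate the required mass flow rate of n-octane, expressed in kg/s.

Heat released by hot stream: Q = 27.8 × 2.44 × (57.8 − -24.7) = 5596.1 kJ/s
Energy balance on cold side (adiabatic exchanger): Q = ṁ_c·Cp_c·(T_c,out − T_c,in)
ṁ_c = 5596.1 / [2.22 × (-2.63 − -46.5)] = 57.46 kg/s

ṁ_c = 57.5 kg/s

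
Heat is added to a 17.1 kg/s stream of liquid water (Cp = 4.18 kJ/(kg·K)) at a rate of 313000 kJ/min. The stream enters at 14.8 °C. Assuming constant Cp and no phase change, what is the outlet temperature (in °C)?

Q = 313000 kJ/min = 5216.7 kJ/s
ΔT = Q/(ṁ·Cp) = 5216.7/(17.1×4.18) = 72.983 K
T_out = 14.8 + 72.983 = 87.783 °C

T_out = 87.8 °C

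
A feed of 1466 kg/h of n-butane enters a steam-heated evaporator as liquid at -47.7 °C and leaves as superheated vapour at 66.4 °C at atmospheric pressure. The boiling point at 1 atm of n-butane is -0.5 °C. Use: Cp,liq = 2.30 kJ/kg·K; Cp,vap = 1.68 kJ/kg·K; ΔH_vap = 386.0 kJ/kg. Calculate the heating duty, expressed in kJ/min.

Q = 14800 kJ/min

liquid -47.7→-0.5 °C: 108.56 kJ/kg
vaporisation at -0.5 °C: 386 kJ/kg
vapour -0.5→66.4 °C: 112.39 kJ/kg
Δh = 108.56 + 386 + 112.39 = 606.95 kJ/kg
Q = ṁ·Δh = 1466 kg/h × 606.95 kJ/kg = 889790 kJ/h
|Q| = 247.16 kW = 14830 kJ/min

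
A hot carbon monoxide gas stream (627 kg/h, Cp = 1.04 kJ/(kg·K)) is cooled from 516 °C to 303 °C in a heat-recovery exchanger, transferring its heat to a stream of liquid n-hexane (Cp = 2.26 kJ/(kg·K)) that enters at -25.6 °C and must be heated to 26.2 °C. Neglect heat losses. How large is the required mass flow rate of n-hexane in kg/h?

Heat released by hot stream: Q = 627 × 1.04 × (516 − 303) = 138890 kJ/h
Energy balance on cold side (adiabatic exchanger): Q = ṁ_c·Cp_c·(T_c,out − T_c,in)
ṁ_c = 138890 / [2.26 × (26.2 − -25.6)] = 1186.4 kg/h

ṁ_c = 1190 kg/h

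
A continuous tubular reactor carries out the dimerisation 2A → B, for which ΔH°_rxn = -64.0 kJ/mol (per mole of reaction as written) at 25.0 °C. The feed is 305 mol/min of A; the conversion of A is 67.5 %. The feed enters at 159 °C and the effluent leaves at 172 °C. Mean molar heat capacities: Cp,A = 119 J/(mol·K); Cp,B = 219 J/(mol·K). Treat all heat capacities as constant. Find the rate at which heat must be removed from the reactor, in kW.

Extent of reaction ξ = 0.675 × 305 / 2 = 102.94 mol/min
Reaction term: ξ·ΔH°_rxn = 102.94 × -64.0 = -6588 kJ/min
Sensible, feed 159→25 °C: -4863.5 kJ/min
Outlet flows (mol/min): A 99.125, B 102.94
Sensible, products 25→172 °C: 5047.9 kJ/min
Q = ΔH = -6403.7 kJ/min = -106.73 kW
Heat removed = 106.73 kW

Q_out = 107 kW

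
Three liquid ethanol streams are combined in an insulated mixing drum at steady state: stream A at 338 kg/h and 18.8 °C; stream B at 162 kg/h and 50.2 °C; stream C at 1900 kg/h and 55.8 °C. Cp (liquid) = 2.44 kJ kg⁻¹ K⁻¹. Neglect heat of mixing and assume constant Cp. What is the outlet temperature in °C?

No heat crosses the boundary, so H_out = H_in.
T_out = Σ ṁᵢCp,ᵢTᵢ / Σ ṁᵢCp,ᵢ
      = 294040 / 5856 = 50.211 °C

T_out = 50.2 °C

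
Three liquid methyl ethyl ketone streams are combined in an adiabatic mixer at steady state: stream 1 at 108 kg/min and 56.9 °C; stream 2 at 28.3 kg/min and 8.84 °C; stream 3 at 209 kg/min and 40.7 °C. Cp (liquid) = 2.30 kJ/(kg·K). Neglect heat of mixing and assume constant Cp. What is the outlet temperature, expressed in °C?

T_out = 43.2 °C

No heat crosses the boundary, so H_out = H_in.
T_out = Σ ṁᵢCp,ᵢTᵢ / Σ ṁᵢCp,ᵢ
      = 34274 / 794.19 = 43.156 °C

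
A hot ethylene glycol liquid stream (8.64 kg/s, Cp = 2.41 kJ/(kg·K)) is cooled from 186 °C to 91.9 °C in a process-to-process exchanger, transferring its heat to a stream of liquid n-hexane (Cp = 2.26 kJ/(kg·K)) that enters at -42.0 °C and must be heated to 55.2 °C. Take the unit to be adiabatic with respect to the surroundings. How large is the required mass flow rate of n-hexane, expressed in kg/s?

Heat released by hot stream: Q = 8.64 × 2.41 × (186 − 91.9) = 1959.4 kJ/s
Energy balance on cold side (adiabatic exchanger): Q = ṁ_c·Cp_c·(T_c,out − T_c,in)
ṁ_c = 1959.4 / [2.26 × (55.2 − -42.0)] = 8.9196 kg/s

ṁ_c = 8.92 kg/s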